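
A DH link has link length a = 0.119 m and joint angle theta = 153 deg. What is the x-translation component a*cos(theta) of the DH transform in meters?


a*cos(theta) = 0.119*cos(153 deg) = -0.1060

-0.1060 m


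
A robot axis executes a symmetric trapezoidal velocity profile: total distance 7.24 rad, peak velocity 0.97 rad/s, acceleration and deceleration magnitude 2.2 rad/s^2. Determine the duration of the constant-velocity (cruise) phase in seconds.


t_acc = v/a = 0.440909 s, d_acc = v^2/(2a) = 0.213841 rad each
d_cruise = 7.24 - 2*0.213841 = 6.812318 rad
t_cruise = d_cruise/v = 6.812318/0.97 = 7.0230

7.0230 s


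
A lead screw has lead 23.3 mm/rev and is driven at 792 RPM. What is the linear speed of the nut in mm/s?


v = lead * (RPM/60) = 23.3*792/60 = 307.5600

307.5600 mm/s


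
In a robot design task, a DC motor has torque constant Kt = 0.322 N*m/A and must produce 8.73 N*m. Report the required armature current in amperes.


I = tau / Kt = 8.73/0.322 = 27.1118

27.1118 A


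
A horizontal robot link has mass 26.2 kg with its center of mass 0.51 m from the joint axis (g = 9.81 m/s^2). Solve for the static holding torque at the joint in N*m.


tau = m*g*L = 26.2 * 9.81 * 0.51 = 131.0812

131.0812 N*m


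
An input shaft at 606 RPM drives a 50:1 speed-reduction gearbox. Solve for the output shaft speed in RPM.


omega_out = omega_in / N = 606 / 50 = 12.1200

12.1200 RPM


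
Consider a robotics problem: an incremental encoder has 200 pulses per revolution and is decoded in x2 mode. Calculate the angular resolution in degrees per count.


resolution = 360 / (PPR * 2) = 360 / 400 = 0.9000

0.9000 degrees


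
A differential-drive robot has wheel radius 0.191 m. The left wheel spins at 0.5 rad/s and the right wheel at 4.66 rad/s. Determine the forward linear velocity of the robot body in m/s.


v = r*(wR + wL)/2 = 0.191*(4.66 + 0.5)/2 = 0.4928

0.4928 m/s


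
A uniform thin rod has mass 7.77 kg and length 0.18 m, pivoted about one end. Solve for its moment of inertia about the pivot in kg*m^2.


I = (1/3)*m*L^2 = (1/3)*7.77*0.18^2 = 0.0839

0.0839 kg*m^2


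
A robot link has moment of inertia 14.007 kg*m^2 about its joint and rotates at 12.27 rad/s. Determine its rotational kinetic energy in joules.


KE = (1/2)*I*omega^2 = 0.5*14.007*12.27^2 = 1054.3972

1054.3972 J


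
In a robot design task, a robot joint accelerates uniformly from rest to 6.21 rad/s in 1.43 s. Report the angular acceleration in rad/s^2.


alpha = delta_omega / t = 6.21 / 1.43 = 4.3427

4.3427 rad/s^2


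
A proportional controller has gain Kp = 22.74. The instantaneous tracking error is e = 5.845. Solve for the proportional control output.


u_P = Kp * e = 22.74 * 5.845 = 132.9153

132.9153


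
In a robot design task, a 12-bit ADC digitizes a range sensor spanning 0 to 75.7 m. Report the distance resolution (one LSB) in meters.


res = range / 2^n = 75.7/2^12 = 75.7/4096 = 0.0185

0.0185 m


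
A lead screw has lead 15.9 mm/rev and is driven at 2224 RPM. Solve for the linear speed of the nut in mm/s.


v = lead * (RPM/60) = 15.9*2224/60 = 589.3600

589.3600 mm/s


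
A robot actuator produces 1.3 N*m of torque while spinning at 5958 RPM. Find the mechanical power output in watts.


omega = 5958 * 2*pi/60 = 623.920301 rad/s
P = tau * omega = 1.3 * 623.920301 = 811.0964

811.0964 W


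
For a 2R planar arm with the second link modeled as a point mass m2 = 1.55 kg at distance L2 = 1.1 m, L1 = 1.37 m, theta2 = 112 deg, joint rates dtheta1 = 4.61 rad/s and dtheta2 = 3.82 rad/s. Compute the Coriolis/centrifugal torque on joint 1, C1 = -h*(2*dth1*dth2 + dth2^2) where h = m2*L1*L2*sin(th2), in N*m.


h = m2*L1*L2*sin(th2) = 1.55*1.37*1.1*sin(112 deg) = 2.165762
C1 = -h*(2*4.61*3.82 + 3.82^2) = -2.165762*49.8128 = -107.8827

-107.8827 N*m


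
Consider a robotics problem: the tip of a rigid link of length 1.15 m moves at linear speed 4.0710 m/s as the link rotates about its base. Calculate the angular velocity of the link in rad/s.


omega = v / L = 4.0710 / 1.15 = 3.5400

3.5400 rad/s


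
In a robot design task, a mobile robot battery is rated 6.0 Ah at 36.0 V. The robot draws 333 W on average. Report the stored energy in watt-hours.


E = capacity * V = 6.0*36.0 = 216.0000

216.0000 Wh


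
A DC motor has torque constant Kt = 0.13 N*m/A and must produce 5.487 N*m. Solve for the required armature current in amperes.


I = tau / Kt = 5.487/0.13 = 42.2077

42.2077 A


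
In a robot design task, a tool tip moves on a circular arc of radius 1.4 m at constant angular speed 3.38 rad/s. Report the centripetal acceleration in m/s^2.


a_c = omega^2 * r = 3.38^2 * 1.4 = 15.9942

15.9942 m/s^2


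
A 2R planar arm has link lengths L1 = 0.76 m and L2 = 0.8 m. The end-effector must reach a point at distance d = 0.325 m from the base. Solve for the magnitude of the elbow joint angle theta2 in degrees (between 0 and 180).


cos(th2) = (d^2 - L1^2 - L2^2)/(2*L1*L2) = (0.325^2 - 0.76^2 - 0.8^2)/(2*0.76*0.8) = -0.91445312
th2 = acos(-0.91445312) = 156.1282 deg

156.1282 degrees


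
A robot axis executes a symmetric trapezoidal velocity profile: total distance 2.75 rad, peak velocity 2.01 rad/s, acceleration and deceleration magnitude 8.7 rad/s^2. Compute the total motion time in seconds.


t_acc = v/a = 2.01/8.7 = 0.231034 s
d_acc = v^2/(2a) = 0.232190 rad (each ramp)
d_cruise = 2.75 - 2*0.232190 = 2.285620 rad
t_cruise = 2.285620/2.01 = 1.137124 s
t_total = 2*0.231034 + 1.137124 = 1.5992

1.5992 s


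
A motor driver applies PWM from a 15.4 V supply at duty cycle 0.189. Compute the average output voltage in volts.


V_avg = V_supply * D = 15.4*0.189 = 2.9106

2.9106 V


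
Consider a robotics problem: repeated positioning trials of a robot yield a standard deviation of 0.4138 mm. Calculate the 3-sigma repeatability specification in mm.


repeatability = 3*sigma = 3*0.4138 = 1.2414

1.2414 mm


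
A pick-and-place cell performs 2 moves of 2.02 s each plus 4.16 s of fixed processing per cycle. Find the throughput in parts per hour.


T_cycle = 2*2.02 + 4.16 = 8.2000 s
rate = 3600/T = 439.0244

439.0244 parts/hour


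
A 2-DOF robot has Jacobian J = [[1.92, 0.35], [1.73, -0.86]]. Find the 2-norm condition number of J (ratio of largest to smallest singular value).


JJ^T eigenvalues: trace(JJ^T) = 7.5414, det(JJ^T) = det(J)^2 = 5.09269489
s_max^2 = (7.5414 + sqrt(36.50193440))/2 = 6.79154154
s_min^2 = (7.5414 - sqrt(36.50193440))/2 = 0.74985846
kappa = s_max/s_min = sqrt(6.79154154/0.74985846) = 3.0095

3.0095


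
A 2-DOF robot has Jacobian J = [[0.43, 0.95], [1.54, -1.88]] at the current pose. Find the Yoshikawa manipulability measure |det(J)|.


det(J) = 0.43*-1.88 - (0.95)*(1.54) = -2.2714
|det(J)| = 2.2714

2.2714


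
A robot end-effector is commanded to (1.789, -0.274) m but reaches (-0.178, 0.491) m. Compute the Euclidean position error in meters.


dx = -0.178 - (1.789) = -1.9670, dy = 0.491 - (-0.274) = 0.7650
err = sqrt(3.869089 + 0.585225) = 2.1105

2.1105 m


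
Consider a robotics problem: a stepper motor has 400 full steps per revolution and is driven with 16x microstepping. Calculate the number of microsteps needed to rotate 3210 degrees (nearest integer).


step_size = 360/(400*16) = 360/6400 = 0.056250 deg
n = 3210/(360/6400) = 3210*6400/360 = 57066.6667 -> 57067

57067 steps


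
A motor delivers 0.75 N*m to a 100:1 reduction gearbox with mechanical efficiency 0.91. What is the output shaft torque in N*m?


tau_out = tau_in * N * eta = 0.75 * 100 * 0.91 = 68.2500

68.2500 N*m


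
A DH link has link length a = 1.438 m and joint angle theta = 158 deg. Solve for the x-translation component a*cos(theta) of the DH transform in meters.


a*cos(theta) = 1.438*cos(158 deg) = -1.3333

-1.3333 m


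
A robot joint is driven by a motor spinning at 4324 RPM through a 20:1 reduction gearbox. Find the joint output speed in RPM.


omega_joint = omega_motor / N = 4324 / 20 = 216.2000

216.2000 RPM


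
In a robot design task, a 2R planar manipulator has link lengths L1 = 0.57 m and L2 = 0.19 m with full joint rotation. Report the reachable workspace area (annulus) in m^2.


r_max = L1 + L2 = 0.7600, r_min = |L1 - L2| = 0.3800
A = pi*(r_max^2 - r_min^2) = pi*(0.5776 - 0.1444) = 1.3609

1.3609 m^2


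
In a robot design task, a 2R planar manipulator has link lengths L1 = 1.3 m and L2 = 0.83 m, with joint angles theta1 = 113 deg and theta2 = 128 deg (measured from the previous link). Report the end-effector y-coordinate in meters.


y = L1*sin(th1) + L2*sin(th1+th2) = 1.3*sin(113 deg) + 0.83*sin(241 deg) = 0.4707

0.4707 m


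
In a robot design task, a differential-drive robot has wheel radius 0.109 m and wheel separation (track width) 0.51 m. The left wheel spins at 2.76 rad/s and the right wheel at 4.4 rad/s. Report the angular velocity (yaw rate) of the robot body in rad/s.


omega = r*(wR - wL)/L = 0.109*(4.4 - (2.76))/0.51 = 0.3505

0.3505 rad/s


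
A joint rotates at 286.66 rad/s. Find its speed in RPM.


RPM = 286.66 * 60/(2*pi) = 2737.4014

2737.4014 RPM


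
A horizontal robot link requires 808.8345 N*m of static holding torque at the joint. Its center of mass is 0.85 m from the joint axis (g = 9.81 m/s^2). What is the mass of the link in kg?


m = tau / (g*L) = 808.8345 / (9.81 * 0.85) = 97.0000

97.0000 kg


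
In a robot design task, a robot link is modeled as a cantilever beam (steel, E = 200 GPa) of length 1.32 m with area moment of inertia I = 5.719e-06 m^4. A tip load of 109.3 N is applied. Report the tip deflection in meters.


delta = F*L^3/(3*E*I) = 109.3*1.32^3/(3*2.000e+11*5.719e-06)
      = 251.3865024/3431400 = 7.3261e-05

7.3261e-05 m


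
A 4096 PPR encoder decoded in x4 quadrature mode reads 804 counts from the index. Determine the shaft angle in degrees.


angle = counts * 360 / (PPR*4) = 804 * 360 / 16384 = 17.6660

17.6660 degrees


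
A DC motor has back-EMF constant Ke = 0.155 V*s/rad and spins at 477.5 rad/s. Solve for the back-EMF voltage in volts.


V_emf = Ke * omega = 0.155*477.5 = 74.0125

74.0125 V


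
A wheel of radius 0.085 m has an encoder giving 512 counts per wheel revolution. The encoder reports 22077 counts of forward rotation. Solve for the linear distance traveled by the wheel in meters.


revs = 22077/512 = 43.119141
d = revs * 2*pi*r = 43.119141 * 2*pi*0.085 = 23.0287

23.0287 m


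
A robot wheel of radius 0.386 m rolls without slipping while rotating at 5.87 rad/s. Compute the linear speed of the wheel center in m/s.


v = omega * r = 5.87 * 0.386 = 2.2658

2.2658 m/s


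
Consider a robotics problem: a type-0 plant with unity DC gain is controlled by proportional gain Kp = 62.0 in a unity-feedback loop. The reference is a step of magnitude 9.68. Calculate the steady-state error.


e_ss = R/(1 + Kp) = 9.68/(1 + 62.0) = 9.68/63.0000 = 0.1537

0.1537


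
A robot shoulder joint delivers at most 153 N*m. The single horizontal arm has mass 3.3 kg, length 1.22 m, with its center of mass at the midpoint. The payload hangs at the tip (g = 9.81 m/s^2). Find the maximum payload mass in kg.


tau_arm = m_arm*g*(L/2) = 3.3*9.81*1.22/2 = 19.7475 N*m
tau_payload = tau_max - tau_arm = 153 - 19.7475 = 133.2525
m_payload = tau_payload / (g*L) = 133.2525 / (9.81*1.22) = 11.1339

11.1339 kg


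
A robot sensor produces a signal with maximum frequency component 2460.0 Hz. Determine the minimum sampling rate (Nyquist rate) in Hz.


f_s,min = 2*f_max = 2*2460.0 = 4920.0000

4920.0000 Hz


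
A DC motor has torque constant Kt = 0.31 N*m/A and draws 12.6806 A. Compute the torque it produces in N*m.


tau = Kt * I = 0.31*12.6806 = 3.9310

3.9310 N*m


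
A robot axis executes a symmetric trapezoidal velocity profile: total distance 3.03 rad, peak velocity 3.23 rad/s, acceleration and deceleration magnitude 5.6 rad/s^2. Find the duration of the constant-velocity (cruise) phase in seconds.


t_acc = v/a = 0.576786 s, d_acc = v^2/(2a) = 0.931509 rad each
d_cruise = 3.03 - 2*0.931509 = 1.166982 rad
t_cruise = d_cruise/v = 1.166982/3.23 = 0.3613

0.3613 s


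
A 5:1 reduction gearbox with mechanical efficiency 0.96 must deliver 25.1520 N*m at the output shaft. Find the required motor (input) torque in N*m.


tau_in = tau_out / (N * eta) = 25.1520 / (5 * 0.96) = 5.2400

5.2400 N*m


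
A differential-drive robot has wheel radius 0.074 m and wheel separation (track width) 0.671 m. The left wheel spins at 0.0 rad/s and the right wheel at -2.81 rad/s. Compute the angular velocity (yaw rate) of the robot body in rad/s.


omega = r*(wR - wL)/L = 0.074*(-2.81 - (0.0))/0.671 = -0.3099

-0.3099 rad/s


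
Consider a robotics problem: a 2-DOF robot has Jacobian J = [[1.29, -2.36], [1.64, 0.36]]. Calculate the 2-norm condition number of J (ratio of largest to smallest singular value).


JJ^T eigenvalues: trace(JJ^T) = 10.0529, det(JJ^T) = det(J)^2 = 18.79049104
s_max^2 = (10.0529 + sqrt(25.89883425))/2 = 7.57099486
s_min^2 = (10.0529 - sqrt(25.89883425))/2 = 2.48190514
kappa = s_max/s_min = sqrt(7.57099486/2.48190514) = 1.7466

1.7466


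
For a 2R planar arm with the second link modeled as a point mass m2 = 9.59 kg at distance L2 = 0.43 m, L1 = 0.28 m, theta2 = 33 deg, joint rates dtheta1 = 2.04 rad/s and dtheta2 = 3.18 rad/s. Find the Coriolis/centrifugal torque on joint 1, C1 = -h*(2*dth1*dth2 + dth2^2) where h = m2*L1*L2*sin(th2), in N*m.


h = m2*L1*L2*sin(th2) = 9.59*0.28*0.43*sin(33 deg) = 0.628860
C1 = -h*(2*2.04*3.18 + 3.18^2) = -0.628860*23.0868 = -14.5184

-14.5184 N*m


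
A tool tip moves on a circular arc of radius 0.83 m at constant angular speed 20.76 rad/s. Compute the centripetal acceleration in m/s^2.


a_c = omega^2 * r = 20.76^2 * 0.83 = 357.7114

357.7114 m/s^2


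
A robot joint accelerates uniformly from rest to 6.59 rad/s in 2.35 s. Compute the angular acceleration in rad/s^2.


alpha = delta_omega / t = 6.59 / 2.35 = 2.8043

2.8043 rad/s^2


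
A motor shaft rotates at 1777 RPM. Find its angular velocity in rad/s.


omega = 1777 * 2*pi/60 = 186.0870

186.0870 rad/s


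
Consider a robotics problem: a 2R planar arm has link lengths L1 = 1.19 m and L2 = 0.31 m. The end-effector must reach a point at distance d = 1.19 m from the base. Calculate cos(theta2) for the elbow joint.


cos(th2) = (d^2 - L1^2 - L2^2)/(2*L1*L2) = (1.19^2 - 1.19^2 - 0.31^2)/(2*1.19*0.31) = -0.1303

-0.1303


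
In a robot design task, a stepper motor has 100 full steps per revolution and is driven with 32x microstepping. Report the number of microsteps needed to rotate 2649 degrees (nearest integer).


step_size = 360/(100*32) = 360/3200 = 0.112500 deg
n = 2649/(360/3200) = 2649*3200/360 = 23546.6667 -> 23547

23547 steps


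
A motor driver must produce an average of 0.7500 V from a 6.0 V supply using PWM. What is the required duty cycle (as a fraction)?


D = V_avg/V_supply = 0.7500/6.0 = 0.1250

0.1250


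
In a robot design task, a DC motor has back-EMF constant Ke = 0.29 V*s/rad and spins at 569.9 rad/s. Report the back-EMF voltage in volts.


V_emf = Ke * omega = 0.29*569.9 = 165.2710

165.2710 V


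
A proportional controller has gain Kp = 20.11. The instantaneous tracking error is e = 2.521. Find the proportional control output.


u_P = Kp * e = 20.11 * 2.521 = 50.6973

50.6973


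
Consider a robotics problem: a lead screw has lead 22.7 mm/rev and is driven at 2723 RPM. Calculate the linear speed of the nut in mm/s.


v = lead * (RPM/60) = 22.7*2723/60 = 1030.2017

1030.2017 mm/s


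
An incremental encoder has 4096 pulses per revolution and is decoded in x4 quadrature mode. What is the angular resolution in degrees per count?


resolution = 360 / (PPR * 4) = 360 / 16384 = 0.0220

0.0220 degrees


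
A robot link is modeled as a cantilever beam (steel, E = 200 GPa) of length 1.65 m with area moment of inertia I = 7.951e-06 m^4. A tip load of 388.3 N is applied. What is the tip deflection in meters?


delta = F*L^3/(3*E*I) = 388.3*1.65^3/(3*2.000e+11*7.951e-06)
      = 1744.2921375/4770600 = 3.6563e-04

3.6563e-04 m


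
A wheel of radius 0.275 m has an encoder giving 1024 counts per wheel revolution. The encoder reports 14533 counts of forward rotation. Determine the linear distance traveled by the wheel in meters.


revs = 14533/1024 = 14.192383
d = revs * 2*pi*r = 14.192383 * 2*pi*0.275 = 24.5227

24.5227 m


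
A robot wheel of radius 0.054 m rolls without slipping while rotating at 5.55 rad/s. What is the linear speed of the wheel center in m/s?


v = omega * r = 5.55 * 0.054 = 0.2997

0.2997 m/s


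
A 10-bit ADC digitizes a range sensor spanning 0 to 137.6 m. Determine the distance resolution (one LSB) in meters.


res = range / 2^n = 137.6/2^10 = 137.6/1024 = 0.1344

0.1344 m


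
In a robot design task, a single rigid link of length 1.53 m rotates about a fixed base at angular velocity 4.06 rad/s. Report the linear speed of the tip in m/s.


v = L*omega = 1.53 * 4.06 = 6.2118

6.2118 m/s


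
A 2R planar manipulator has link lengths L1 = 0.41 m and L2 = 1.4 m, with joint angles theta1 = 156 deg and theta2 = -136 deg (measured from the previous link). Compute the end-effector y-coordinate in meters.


y = L1*sin(th1) + L2*sin(th1+th2) = 0.41*sin(156 deg) + 1.4*sin(20 deg) = 0.6456

0.6456 m


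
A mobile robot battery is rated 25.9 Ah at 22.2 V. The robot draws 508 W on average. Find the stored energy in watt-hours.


E = capacity * V = 25.9*22.2 = 574.9800

574.9800 Wh


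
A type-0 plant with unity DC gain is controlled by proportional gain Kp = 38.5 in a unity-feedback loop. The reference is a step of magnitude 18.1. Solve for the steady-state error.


e_ss = R/(1 + Kp) = 18.1/(1 + 38.5) = 18.1/39.5000 = 0.4582

0.4582


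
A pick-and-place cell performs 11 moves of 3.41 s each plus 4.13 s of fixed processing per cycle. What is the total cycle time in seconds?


T = 11*3.41 + 4.13 = 41.6400

41.6400 s


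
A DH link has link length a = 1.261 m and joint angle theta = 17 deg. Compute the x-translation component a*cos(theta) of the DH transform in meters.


a*cos(theta) = 1.261*cos(17 deg) = 1.2059

1.2059 m


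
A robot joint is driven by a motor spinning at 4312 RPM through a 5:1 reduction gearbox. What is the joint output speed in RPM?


omega_joint = omega_motor / N = 4312 / 5 = 862.4000

862.4000 RPM


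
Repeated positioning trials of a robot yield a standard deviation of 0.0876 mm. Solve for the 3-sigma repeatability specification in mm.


repeatability = 3*sigma = 3*0.0876 = 0.2628

0.2628 mm


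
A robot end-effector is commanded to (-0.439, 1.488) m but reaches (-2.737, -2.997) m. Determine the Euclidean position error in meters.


dx = -2.737 - (-0.439) = -2.2980, dy = -2.997 - (1.488) = -4.4850
err = sqrt(5.280804 + 20.115225) = 5.0394

5.0394 m


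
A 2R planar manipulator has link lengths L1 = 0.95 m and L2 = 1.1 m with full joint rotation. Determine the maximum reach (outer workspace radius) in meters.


r_max = L1 + L2 = 0.95 + 1.1 = 2.0500

2.0500 m


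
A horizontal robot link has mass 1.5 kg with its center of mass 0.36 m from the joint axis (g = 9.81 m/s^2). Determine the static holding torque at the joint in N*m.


tau = m*g*L = 1.5 * 9.81 * 0.36 = 5.2974

5.2974 N*m


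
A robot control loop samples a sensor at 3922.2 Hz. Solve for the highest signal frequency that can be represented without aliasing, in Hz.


f_max = f_s/2 = 3922.2/2 = 1961.1000

1961.1000 Hz


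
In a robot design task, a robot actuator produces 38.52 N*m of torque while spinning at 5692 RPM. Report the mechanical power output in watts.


omega = 5692 * 2*pi/60 = 596.064846 rad/s
P = tau * omega = 38.52 * 596.064846 = 22960.4179

22960.4179 W


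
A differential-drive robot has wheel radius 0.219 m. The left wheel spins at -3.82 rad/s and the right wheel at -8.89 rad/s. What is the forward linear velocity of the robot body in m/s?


v = r*(wR + wL)/2 = 0.219*(-8.89 + -3.82)/2 = -1.3917

-1.3917 m/s


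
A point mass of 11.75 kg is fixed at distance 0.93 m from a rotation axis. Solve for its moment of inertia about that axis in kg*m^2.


I = m*r^2 = 11.75*0.93^2 = 10.1626

10.1626 kg*m^2


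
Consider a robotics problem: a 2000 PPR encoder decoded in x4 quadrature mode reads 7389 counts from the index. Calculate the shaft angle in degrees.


angle = counts * 360 / (PPR*4) = 7389 * 360 / 8000 = 332.5050

332.5050 degrees


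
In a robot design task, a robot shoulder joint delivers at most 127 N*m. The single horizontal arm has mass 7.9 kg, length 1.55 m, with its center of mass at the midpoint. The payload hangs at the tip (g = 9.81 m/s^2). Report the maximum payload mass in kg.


tau_arm = m_arm*g*(L/2) = 7.9*9.81*1.55/2 = 60.0617 N*m
tau_payload = tau_max - tau_arm = 127 - 60.0617 = 66.9383
m_payload = tau_payload / (g*L) = 66.9383 / (9.81*1.55) = 4.4022

4.4022 kg


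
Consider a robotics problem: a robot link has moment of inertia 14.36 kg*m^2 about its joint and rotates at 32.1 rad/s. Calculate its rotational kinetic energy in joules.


KE = (1/2)*I*omega^2 = 0.5*14.36*32.1^2 = 7398.3438

7398.3438 J


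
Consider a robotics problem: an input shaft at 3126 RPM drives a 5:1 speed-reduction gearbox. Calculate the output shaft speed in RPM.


omega_out = omega_in / N = 3126 / 5 = 625.2000

625.2000 RPM


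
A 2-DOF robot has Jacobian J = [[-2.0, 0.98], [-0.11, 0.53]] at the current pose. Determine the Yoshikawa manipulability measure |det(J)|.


det(J) = -2.0*0.53 - (0.98)*(-0.11) = -0.9522
|det(J)| = 0.9522

0.9522


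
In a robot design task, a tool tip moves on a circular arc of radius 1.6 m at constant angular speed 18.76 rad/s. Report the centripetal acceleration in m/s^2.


a_c = omega^2 * r = 18.76^2 * 1.6 = 563.1002

563.1002 m/s^2


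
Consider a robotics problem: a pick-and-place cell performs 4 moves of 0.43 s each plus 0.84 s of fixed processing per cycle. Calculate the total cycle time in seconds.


T = 4*0.43 + 0.84 = 2.5600

2.5600 s


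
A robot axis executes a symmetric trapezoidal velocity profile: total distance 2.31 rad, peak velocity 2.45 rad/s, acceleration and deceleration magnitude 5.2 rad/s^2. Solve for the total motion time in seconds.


t_acc = v/a = 2.45/5.2 = 0.471154 s
d_acc = v^2/(2a) = 0.577163 rad (each ramp)
d_cruise = 2.31 - 2*0.577163 = 1.155674 rad
t_cruise = 1.155674/2.45 = 0.471704 s
t_total = 2*0.471154 + 0.471704 = 1.4140

1.4140 s


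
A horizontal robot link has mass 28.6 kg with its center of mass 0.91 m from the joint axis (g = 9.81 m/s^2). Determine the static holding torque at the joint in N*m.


tau = m*g*L = 28.6 * 9.81 * 0.91 = 255.3151

255.3151 N*m


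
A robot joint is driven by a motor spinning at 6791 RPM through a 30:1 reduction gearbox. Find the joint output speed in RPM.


omega_joint = omega_motor / N = 6791 / 30 = 226.3667

226.3667 RPM


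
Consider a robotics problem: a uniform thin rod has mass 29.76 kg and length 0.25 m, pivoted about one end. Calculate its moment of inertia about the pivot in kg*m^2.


I = (1/3)*m*L^2 = (1/3)*29.76*0.25^2 = 0.6200

0.6200 kg*m^2


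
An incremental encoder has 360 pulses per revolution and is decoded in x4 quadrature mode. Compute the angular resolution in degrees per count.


resolution = 360 / (PPR * 4) = 360 / 1440 = 0.2500

0.2500 degrees


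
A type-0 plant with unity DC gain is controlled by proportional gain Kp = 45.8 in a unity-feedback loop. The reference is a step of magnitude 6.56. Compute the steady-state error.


e_ss = R/(1 + Kp) = 6.56/(1 + 45.8) = 6.56/46.8000 = 0.1402

0.1402


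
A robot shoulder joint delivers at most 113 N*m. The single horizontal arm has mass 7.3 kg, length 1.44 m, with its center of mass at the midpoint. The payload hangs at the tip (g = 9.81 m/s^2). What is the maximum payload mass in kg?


tau_arm = m_arm*g*(L/2) = 7.3*9.81*1.44/2 = 51.5614 N*m
tau_payload = tau_max - tau_arm = 113 - 51.5614 = 61.4386
m_payload = tau_payload / (g*L) = 61.4386 / (9.81*1.44) = 4.3492

4.3492 kg


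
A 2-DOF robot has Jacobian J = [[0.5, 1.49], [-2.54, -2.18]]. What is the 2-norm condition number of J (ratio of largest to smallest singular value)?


JJ^T eigenvalues: trace(JJ^T) = 13.6741, det(JJ^T) = det(J)^2 = 7.26086916
s_max^2 = (13.6741 + sqrt(157.93753417))/2 = 13.12071004
s_min^2 = (13.6741 - sqrt(157.93753417))/2 = 0.55338996
kappa = s_max/s_min = sqrt(13.12071004/0.55338996) = 4.8693

4.8693


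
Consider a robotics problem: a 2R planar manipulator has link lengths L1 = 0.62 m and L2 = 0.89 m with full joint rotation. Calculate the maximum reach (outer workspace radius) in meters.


r_max = L1 + L2 = 0.62 + 0.89 = 1.5100

1.5100 m


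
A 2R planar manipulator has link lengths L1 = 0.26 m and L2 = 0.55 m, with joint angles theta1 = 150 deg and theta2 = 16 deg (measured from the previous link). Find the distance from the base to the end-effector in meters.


x = L1*cos(th1) + L2*cos(th1+th2) = -0.758829
y = L1*sin(th1) + L2*sin(th1+th2) = 0.263057
d = sqrt(x^2 + y^2) = sqrt(0.575821 + 0.069199) = 0.8031

0.8031 m


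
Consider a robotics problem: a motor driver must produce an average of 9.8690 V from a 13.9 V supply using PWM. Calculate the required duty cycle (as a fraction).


D = V_avg/V_supply = 9.8690/13.9 = 0.7100

0.7100


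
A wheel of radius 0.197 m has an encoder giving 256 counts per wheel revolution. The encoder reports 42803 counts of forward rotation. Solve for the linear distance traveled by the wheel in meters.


revs = 42803/256 = 167.199219
d = revs * 2*pi*r = 167.199219 * 2*pi*0.197 = 206.9571

206.9571 m


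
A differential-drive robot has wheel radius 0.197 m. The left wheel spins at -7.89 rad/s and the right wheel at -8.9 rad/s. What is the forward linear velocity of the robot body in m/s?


v = r*(wR + wL)/2 = 0.197*(-8.9 + -7.89)/2 = -1.6538

-1.6538 m/s


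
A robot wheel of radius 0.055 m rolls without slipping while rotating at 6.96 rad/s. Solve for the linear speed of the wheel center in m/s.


v = omega * r = 6.96 * 0.055 = 0.3828

0.3828 m/s


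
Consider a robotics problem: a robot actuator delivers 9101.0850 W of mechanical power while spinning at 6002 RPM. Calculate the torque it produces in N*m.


omega = 6002 * 2*pi/60 = 628.527970 rad/s
tau = P / omega = 9101.0850 / 628.527970 = 14.4800

14.4800 N*m


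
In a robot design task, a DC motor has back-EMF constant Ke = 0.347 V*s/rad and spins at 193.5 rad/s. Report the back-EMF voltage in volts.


V_emf = Ke * omega = 0.347*193.5 = 67.1445

67.1445 V


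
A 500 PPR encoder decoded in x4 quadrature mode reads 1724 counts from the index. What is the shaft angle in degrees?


angle = counts * 360 / (PPR*4) = 1724 * 360 / 2000 = 310.3200

310.3200 degrees


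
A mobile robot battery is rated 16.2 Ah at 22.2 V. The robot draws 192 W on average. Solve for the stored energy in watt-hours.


E = capacity * V = 16.2*22.2 = 359.6400

359.6400 Wh


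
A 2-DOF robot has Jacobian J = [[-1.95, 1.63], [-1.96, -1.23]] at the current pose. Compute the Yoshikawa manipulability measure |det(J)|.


det(J) = -1.95*-1.23 - (1.63)*(-1.96) = 5.5933
|det(J)| = 5.5933

5.5933


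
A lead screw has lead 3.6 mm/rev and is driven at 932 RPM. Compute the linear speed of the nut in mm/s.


v = lead * (RPM/60) = 3.6*932/60 = 55.9200

55.9200 mm/s


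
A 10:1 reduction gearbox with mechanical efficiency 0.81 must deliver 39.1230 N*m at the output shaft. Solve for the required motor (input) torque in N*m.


tau_in = tau_out / (N * eta) = 39.1230 / (10 * 0.81) = 4.8300

4.8300 N*m


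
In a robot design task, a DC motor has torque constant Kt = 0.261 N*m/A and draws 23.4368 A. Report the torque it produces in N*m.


tau = Kt * I = 0.261*23.4368 = 6.1170

6.1170 N*m


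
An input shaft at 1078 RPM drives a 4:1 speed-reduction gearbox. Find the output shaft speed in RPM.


omega_out = omega_in / N = 1078 / 4 = 269.5000

269.5000 RPM


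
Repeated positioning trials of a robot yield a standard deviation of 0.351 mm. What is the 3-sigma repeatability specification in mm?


repeatability = 3*sigma = 3*0.351 = 1.0530

1.0530 mm


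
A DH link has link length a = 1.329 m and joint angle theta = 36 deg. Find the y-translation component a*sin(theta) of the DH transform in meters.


a*sin(theta) = 1.329*sin(36 deg) = 0.7812

0.7812 m


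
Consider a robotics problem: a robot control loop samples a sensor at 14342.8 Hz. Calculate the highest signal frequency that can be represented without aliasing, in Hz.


f_max = f_s/2 = 14342.8/2 = 7171.4000

7171.4000 Hz


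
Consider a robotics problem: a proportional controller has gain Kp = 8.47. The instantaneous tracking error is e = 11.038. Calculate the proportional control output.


u_P = Kp * e = 8.47 * 11.038 = 93.4919

93.4919


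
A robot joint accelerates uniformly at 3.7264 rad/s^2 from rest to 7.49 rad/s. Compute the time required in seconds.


t = delta_omega / alpha = 7.49 / 3.7264 = 2.0100

2.0100 s


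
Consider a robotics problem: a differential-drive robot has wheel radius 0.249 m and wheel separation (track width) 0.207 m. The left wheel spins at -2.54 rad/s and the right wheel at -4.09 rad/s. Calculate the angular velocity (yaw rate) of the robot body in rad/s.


omega = r*(wR - wL)/L = 0.249*(-4.09 - (-2.54))/0.207 = -1.8645

-1.8645 rad/s


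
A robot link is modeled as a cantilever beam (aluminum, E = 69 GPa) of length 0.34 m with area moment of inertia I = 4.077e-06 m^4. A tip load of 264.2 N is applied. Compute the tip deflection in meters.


delta = F*L^3/(3*E*I) = 264.2*0.34^3/(3*6.900e+10*4.077e-06)
      = 10.3841168/843939 = 1.2304e-05

1.2304e-05 m


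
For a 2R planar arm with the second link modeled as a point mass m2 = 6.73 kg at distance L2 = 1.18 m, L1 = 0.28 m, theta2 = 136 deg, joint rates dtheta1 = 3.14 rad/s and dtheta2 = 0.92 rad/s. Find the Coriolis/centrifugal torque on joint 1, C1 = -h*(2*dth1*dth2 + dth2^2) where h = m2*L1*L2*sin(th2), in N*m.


h = m2*L1*L2*sin(th2) = 6.73*0.28*1.18*sin(136 deg) = 1.544637
C1 = -h*(2*3.14*0.92 + 0.92^2) = -1.544637*6.6240 = -10.2317

-10.2317 N*m


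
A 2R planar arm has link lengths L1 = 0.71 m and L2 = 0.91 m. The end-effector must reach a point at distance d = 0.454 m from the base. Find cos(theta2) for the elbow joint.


cos(th2) = (d^2 - L1^2 - L2^2)/(2*L1*L2) = (0.454^2 - 0.71^2 - 0.91^2)/(2*0.71*0.91) = -0.8714

-0.8714


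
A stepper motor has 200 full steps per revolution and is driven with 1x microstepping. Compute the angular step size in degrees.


step = 360/(200*1) = 360/200 = 1.8000

1.8000 degrees


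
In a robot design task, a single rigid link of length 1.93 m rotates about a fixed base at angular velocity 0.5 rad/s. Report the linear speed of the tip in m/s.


v = L*omega = 1.93 * 0.5 = 0.9650

0.9650 m/s


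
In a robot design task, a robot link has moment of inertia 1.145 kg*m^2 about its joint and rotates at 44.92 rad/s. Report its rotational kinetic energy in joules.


KE = (1/2)*I*omega^2 = 0.5*1.145*44.92^2 = 1155.1942

1155.1942 J


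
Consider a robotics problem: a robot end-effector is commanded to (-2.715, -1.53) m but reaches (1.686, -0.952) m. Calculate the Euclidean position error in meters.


dx = 1.686 - (-2.715) = 4.4010, dy = -0.952 - (-1.53) = 0.5780
err = sqrt(19.368801 + 0.334084) = 4.4388

4.4388 m


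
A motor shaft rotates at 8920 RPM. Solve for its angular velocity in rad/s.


omega = 8920 * 2*pi/60 = 934.1002

934.1002 rad/s


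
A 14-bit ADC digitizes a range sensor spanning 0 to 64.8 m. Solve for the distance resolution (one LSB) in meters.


res = range / 2^n = 64.8/2^14 = 64.8/16384 = 0.0040

0.0040 m


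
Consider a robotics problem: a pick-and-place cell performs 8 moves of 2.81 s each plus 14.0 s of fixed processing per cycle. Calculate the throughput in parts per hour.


T_cycle = 8*2.81 + 14.0 = 36.4800 s
rate = 3600/T = 98.6842

98.6842 parts/hour


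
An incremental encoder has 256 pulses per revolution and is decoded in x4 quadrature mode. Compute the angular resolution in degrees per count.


resolution = 360 / (PPR * 4) = 360 / 1024 = 0.3516

0.3516 degrees


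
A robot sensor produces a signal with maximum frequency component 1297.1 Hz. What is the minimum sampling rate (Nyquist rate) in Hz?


f_s,min = 2*f_max = 2*1297.1 = 2594.2000

2594.2000 Hz


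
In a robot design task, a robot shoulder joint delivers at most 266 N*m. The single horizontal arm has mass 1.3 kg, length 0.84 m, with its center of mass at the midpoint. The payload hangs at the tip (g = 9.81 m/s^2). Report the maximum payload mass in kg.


tau_arm = m_arm*g*(L/2) = 1.3*9.81*0.84/2 = 5.3563 N*m
tau_payload = tau_max - tau_arm = 266 - 5.3563 = 260.6437
m_payload = tau_payload / (g*L) = 260.6437 / (9.81*0.84) = 31.6300

31.6300 kg


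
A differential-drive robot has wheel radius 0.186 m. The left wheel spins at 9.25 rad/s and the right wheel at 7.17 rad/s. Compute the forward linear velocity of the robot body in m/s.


v = r*(wR + wL)/2 = 0.186*(7.17 + 9.25)/2 = 1.5271

1.5271 m/s


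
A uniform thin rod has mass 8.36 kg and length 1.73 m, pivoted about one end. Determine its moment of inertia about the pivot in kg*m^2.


I = (1/3)*m*L^2 = (1/3)*8.36*1.73^2 = 8.3402

8.3402 kg*m^2


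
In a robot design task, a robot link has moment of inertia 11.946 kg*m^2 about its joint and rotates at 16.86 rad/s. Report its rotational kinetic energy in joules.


KE = (1/2)*I*omega^2 = 0.5*11.946*16.86^2 = 1697.8826

1697.8826 J


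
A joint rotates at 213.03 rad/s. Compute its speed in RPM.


RPM = 213.03 * 60/(2*pi) = 2034.2867

2034.2867 RPM


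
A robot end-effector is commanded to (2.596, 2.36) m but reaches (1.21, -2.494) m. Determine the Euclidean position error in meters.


dx = 1.21 - (2.596) = -1.3860, dy = -2.494 - (2.36) = -4.8540
err = sqrt(1.920996 + 23.561316) = 5.0480

5.0480 m


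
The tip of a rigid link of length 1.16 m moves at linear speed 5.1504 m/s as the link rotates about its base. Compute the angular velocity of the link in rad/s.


omega = v / L = 5.1504 / 1.16 = 4.4400

4.4400 rad/s


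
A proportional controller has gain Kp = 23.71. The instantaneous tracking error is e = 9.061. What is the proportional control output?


u_P = Kp * e = 23.71 * 9.061 = 214.8363

214.8363


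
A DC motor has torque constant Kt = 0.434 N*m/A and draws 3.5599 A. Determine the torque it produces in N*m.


tau = Kt * I = 0.434*3.5599 = 1.5450

1.5450 N*m


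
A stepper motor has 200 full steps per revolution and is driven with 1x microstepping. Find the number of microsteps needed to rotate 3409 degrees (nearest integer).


step_size = 360/(200*1) = 360/200 = 1.800000 deg
n = 3409/(360/200) = 3409*200/360 = 1893.8889 -> 1894

1894 steps


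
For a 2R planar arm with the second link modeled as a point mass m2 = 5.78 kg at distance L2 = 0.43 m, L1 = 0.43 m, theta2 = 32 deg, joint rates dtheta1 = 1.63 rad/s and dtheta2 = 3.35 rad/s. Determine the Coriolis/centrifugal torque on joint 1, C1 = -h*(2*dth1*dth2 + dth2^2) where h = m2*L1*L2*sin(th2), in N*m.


h = m2*L1*L2*sin(th2) = 5.78*0.43*0.43*sin(32 deg) = 0.566336
C1 = -h*(2*1.63*3.35 + 3.35^2) = -0.566336*22.1435 = -12.5407

-12.5407 N*m


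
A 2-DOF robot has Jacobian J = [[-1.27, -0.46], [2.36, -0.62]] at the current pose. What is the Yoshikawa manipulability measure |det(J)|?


det(J) = -1.27*-0.62 - (-0.46)*(2.36) = 1.8730
|det(J)| = 1.8730

1.8730


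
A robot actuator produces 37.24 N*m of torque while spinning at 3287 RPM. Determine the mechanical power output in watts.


omega = 3287 * 2*pi/60 = 344.213835 rad/s
P = tau * omega = 37.24 * 344.213835 = 12818.5232

12818.5232 W


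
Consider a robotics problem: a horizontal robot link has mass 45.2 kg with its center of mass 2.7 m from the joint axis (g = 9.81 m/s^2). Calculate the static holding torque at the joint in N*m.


tau = m*g*L = 45.2 * 9.81 * 2.7 = 1197.2124

1197.2124 N*m


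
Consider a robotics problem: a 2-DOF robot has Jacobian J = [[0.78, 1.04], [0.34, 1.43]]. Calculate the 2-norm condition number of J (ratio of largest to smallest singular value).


JJ^T eigenvalues: trace(JJ^T) = 3.8505, det(JJ^T) = det(J)^2 = 0.58033924
s_max^2 = (3.8505 + sqrt(12.50499329))/2 = 3.69337000
s_min^2 = (3.8505 - sqrt(12.50499329))/2 = 0.15713000
kappa = s_max/s_min = sqrt(3.69337000/0.15713000) = 4.8482

4.8482


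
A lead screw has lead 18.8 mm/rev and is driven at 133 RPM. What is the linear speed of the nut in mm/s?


v = lead * (RPM/60) = 18.8*133/60 = 41.6733

41.6733 mm/s


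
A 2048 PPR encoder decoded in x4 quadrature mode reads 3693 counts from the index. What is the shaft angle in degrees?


angle = counts * 360 / (PPR*4) = 3693 * 360 / 8192 = 162.2900

162.2900 degrees


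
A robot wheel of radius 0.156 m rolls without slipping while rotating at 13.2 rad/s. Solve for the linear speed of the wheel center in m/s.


v = omega * r = 13.2 * 0.156 = 2.0592

2.0592 m/s


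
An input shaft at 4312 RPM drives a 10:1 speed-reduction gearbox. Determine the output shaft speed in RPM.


omega_out = omega_in / N = 4312 / 10 = 431.2000

431.2000 RPM


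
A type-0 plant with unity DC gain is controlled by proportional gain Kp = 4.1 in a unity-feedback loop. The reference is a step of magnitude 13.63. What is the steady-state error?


e_ss = R/(1 + Kp) = 13.63/(1 + 4.1) = 13.63/5.1000 = 2.6725

2.6725


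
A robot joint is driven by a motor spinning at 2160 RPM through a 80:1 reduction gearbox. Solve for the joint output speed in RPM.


omega_joint = omega_motor / N = 2160 / 80 = 27.0000

27.0000 RPM


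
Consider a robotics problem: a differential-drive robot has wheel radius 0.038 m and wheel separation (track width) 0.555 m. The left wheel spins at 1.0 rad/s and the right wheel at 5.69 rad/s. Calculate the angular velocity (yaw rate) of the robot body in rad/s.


omega = r*(wR - wL)/L = 0.038*(5.69 - (1.0))/0.555 = 0.3211

0.3211 rad/s


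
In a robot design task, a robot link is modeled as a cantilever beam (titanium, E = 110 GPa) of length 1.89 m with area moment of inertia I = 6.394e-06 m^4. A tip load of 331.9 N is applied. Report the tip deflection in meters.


delta = F*L^3/(3*E*I) = 331.9*1.89^3/(3*1.100e+11*6.394e-06)
      = 2240.7461811/2110020 = 0.0011

0.0011 m


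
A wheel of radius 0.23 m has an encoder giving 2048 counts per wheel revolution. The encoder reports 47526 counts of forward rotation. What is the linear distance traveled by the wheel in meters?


revs = 47526/2048 = 23.206055
d = revs * 2*pi*r = 23.206055 * 2*pi*0.23 = 33.5358

33.5358 m


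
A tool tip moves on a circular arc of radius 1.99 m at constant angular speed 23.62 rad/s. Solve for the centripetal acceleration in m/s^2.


a_c = omega^2 * r = 23.62^2 * 1.99 = 1110.2298

1110.2298 m/s^2


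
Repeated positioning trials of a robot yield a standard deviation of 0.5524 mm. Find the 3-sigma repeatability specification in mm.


repeatability = 3*sigma = 3*0.5524 = 1.6572

1.6572 mm


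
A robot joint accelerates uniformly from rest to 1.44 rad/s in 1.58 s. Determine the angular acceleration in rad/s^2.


alpha = delta_omega / t = 1.44 / 1.58 = 0.9114

0.9114 rad/s^2


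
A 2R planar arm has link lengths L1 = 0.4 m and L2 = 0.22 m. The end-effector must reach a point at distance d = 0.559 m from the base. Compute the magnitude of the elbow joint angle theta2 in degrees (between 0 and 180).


cos(th2) = (d^2 - L1^2 - L2^2)/(2*L1*L2) = (0.559^2 - 0.4^2 - 0.22^2)/(2*0.4*0.22) = 0.59136932
th2 = acos(0.59136932) = 53.7458 deg

53.7458 degrees
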